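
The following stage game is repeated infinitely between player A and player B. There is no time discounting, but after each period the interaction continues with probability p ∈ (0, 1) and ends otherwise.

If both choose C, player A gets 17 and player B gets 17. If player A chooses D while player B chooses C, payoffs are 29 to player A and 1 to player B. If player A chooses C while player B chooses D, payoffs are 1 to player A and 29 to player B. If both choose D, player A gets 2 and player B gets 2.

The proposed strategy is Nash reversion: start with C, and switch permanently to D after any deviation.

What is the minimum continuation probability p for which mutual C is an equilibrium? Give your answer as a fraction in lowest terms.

4/9

With no time discounting, the continuation probability p plays the role of the discount factor.
Grim-trigger IC: 17/(1−p) ≥ 29 + 2p/(1−p) ⇒ p ≥ (29−17)/(29−2) = 4/9.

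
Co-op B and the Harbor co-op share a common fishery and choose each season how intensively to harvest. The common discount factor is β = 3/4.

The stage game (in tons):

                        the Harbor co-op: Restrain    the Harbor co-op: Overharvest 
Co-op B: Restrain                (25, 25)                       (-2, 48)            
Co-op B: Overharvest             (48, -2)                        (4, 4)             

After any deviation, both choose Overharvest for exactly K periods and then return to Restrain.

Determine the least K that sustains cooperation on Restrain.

Need Σ_{k=1}^{K} β^k ≥ (48−25)/(25−4) = 1.0952 at β = 3/4.
At K = 1 the sum is 0.7500 < 1.0952; at K = 2 it is 1.3125 ≥ 1.0952.
So the minimum punishment length is K = 2.

2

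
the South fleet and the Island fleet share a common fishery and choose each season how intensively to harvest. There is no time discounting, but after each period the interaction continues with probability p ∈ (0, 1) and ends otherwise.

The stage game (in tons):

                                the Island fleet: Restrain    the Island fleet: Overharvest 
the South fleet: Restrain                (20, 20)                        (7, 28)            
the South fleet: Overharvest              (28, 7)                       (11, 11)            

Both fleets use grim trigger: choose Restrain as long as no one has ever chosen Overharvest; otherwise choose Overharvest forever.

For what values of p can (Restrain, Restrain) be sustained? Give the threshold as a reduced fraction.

8/17

Expected cooperation value is 20 + p·20 + p²·20 + … = 20/(1−p); deviation gives 28 + p·11/(1−p).
20 ≥ 28(1−p) + 11p ⇒ 17p ≥ 8 ⇒ p ≥ 8/17.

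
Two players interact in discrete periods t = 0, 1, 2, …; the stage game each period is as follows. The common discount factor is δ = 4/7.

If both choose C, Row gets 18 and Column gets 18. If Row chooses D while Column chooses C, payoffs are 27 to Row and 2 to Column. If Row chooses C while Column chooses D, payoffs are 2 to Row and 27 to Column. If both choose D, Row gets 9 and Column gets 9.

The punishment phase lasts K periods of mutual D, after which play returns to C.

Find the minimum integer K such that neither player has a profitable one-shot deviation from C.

IC: δ(1−δ^K)/(1−δ) ≥ (27−18)/(18−9) = 1.
With δ = 4/7: need 1 − δ^K ≥ 1·(1−4/7)/(4/7), i.e. δ^K ≤ 0.2500.
Since (4/7)^2 = 0.3265 and (4/7)^3 = 0.1866, the smallest such K is 3.

3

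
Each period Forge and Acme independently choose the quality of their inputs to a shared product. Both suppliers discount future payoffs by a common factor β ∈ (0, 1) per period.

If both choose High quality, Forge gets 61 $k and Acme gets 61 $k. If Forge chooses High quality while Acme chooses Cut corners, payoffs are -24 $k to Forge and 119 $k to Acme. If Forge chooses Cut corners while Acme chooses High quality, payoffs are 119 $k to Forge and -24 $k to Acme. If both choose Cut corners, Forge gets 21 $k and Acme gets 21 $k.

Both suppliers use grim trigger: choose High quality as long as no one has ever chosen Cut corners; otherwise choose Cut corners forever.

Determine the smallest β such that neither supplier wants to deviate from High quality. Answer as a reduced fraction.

One-period gain from deviating is 119 − 61 = 58. The loss is 61 − 21 = 40 in every subsequent period, with present value 40·β/(1−β).
Deviation is unprofitable when 40·β/(1−β) ≥ 58, i.e. β/(1−β) ≥ 29/20.
Equivalently β ≥ 58/(58+40) = 29/49.

29/49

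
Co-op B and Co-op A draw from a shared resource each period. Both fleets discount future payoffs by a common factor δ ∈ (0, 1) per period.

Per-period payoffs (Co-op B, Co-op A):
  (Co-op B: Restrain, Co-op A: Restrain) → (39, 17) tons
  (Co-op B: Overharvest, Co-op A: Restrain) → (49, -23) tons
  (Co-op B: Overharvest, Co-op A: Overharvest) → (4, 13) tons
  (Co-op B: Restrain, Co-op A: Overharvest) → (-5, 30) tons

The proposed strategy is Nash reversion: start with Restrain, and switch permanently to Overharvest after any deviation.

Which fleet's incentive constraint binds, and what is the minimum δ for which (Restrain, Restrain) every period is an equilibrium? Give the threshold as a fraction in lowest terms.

Co-op B's threshold: (49−39)/(49−4) = 2/9.
Co-op A's threshold: (30−17)/(30−13) = 13/17.
2/9 < 13/17, so Co-op A binds and δ* = 13/17.

Co-op A; δ ≥ 13/17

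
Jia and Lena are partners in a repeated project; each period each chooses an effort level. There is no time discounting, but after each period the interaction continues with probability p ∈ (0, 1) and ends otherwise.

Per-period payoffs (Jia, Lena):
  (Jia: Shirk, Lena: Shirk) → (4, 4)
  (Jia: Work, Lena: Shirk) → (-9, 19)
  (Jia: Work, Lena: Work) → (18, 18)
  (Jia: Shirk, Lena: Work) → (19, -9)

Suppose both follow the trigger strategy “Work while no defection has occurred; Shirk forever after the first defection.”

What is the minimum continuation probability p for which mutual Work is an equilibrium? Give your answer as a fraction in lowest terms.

Expected cooperation value is 18 + p·18 + p²·18 + … = 18/(1−p); deviation gives 19 + p·4/(1−p).
18 ≥ 19(1−p) + 4p ⇒ 15p ≥ 1 ⇒ p ≥ 1/15.

1/15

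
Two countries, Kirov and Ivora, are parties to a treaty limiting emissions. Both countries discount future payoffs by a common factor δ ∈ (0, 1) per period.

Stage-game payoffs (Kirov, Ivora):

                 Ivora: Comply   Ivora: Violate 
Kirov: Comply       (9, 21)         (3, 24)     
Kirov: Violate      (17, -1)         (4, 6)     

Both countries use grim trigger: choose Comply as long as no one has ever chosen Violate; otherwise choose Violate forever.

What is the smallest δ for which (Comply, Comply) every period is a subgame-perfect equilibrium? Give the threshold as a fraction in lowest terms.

8/13

For Kirov: deviation gain 17−9 = 8, per-period punishment loss 9−4 = 5. IC gives δ ≥ 8/13.
For Ivora: gain 3, loss 15 per period, so δ ≥ 3/18 = 1/6.
The tighter constraint is Kirov's, so cooperation needs δ ≥ 8/13.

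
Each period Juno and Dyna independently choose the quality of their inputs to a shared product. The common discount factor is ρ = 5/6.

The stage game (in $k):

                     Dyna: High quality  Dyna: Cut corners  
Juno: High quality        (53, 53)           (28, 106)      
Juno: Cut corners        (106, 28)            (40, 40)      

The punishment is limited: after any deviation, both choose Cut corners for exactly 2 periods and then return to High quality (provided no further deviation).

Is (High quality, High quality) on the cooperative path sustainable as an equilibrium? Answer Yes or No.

No

A one-shot deviation gives 106 now, then 40 for 2 periods, then back to 53.
Gain from deviating: (106−53) today; loss: (53−40) in each of the next 2 periods.
No-deviation condition: (53−40)(ρ+…+ρ^2) ≥ 106−53, i.e. ρ+…+ρ^2 ≥ 53/13.
At ρ = 5/6: ρ+…+ρ^2 = 1.5278 < 4.0769.
So cooperation is not sustainable.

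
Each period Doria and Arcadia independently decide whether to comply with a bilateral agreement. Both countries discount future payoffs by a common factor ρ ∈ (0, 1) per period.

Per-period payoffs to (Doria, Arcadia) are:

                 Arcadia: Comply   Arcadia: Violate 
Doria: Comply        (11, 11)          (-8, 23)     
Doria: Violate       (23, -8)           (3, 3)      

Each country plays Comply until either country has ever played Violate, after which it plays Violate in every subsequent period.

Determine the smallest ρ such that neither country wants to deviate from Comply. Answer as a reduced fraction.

3/5

11/(1−ρ) ≥ 23 + 3ρ/(1−ρ)
11 ≥ 23 − 20ρ
ρ ≥ 12/20 = 3/5.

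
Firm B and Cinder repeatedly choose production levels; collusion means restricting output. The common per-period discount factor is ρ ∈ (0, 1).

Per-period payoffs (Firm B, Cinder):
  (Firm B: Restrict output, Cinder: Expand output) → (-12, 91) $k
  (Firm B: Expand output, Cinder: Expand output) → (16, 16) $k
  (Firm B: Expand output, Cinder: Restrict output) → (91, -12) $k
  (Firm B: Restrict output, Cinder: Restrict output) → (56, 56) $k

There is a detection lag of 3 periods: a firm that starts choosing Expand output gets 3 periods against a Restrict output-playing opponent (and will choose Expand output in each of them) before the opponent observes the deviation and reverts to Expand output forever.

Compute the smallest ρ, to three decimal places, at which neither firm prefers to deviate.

0.776

The best deviation is to choose Expand output for all 3 undetected periods, earning 91 each, then 16 forever once detected.
Deviation value: 91(1−ρ^3)/(1−ρ) + 16ρ^3/(1−ρ); cooperation value: 56/(1−ρ).
IC: 56 ≥ 91(1−ρ^3) + 16ρ^3 = 91 − 75ρ^3.
So ρ^3 ≥ 35/75 = 7/15, giving ρ ≥ (7/15)^(1/3) ≈ 0.776.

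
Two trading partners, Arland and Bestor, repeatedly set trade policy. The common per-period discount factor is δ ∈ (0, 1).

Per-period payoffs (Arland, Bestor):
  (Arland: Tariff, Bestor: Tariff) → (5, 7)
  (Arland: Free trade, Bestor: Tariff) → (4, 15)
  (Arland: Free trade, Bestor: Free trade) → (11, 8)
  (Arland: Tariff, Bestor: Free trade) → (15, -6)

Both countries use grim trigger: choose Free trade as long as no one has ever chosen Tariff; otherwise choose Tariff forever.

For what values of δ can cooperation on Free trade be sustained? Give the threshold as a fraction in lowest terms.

Arland's threshold: (15−11)/(15−5) = 2/5.
Bestor's threshold: (15−8)/(15−7) = 7/8.
2/5 < 7/8, so Bestor binds and δ* = 7/8.

7/8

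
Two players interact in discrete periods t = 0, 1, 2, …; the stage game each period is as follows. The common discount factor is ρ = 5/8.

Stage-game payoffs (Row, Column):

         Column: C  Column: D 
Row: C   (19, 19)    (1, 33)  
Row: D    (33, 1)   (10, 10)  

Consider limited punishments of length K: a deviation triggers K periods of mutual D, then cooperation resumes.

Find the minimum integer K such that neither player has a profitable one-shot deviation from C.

6

Need Σ_{k=1}^{K} ρ^k ≥ (33−19)/(19−10) = 1.5556 at ρ = 5/8.
At K = 5 the sum is 1.5077 < 1.5556; at K = 6 it is 1.5673 ≥ 1.5556.
So the minimum punishment length is K = 6.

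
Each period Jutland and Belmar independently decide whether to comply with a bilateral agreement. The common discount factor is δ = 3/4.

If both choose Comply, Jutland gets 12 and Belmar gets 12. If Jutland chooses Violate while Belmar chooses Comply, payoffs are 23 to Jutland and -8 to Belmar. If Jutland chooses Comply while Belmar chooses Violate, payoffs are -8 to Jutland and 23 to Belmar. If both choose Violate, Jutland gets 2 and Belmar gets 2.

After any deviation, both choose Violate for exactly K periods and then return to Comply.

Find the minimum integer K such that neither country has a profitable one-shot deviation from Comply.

IC: δ(1−δ^K)/(1−δ) ≥ (23−12)/(12−2) = 11/10.
With δ = 3/4: need 1 − δ^K ≥ 11/10·(1−3/4)/(3/4), i.e. δ^K ≤ 0.6333.
Since (3/4)^1 = 0.7500 and (3/4)^2 = 0.5625, the smallest such K is 2.

2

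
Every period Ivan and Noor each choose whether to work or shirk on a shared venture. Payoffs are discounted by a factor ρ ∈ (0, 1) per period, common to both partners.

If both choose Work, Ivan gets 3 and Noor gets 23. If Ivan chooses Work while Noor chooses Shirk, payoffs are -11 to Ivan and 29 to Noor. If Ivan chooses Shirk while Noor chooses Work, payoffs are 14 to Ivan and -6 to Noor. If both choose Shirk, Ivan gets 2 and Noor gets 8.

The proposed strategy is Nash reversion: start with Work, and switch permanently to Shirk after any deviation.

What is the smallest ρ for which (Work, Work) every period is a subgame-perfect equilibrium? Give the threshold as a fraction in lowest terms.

For Ivan: deviation gain 14−3 = 11, per-period punishment loss 3−2 = 1. IC gives ρ ≥ 11/12.
For Noor: gain 6, loss 15 per period, so ρ ≥ 6/21 = 2/7.
The tighter constraint is Ivan's, so cooperation needs ρ ≥ 11/12.

11/12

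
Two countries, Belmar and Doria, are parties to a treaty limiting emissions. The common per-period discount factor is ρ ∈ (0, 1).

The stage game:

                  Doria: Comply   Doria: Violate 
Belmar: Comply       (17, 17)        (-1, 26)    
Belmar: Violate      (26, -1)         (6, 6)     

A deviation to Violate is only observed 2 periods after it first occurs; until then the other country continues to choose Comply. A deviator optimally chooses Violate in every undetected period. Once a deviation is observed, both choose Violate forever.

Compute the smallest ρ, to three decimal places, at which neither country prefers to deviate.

0.671

A deviator earns 26 for 2 periods, then 6 forever; cooperating earns 17 forever. Multiplying the IC by (1−ρ):
17 ≥ 26(1−ρ^2) + 6ρ^2, so 20·ρ^2 ≥ 9 and ρ^2 ≥ 9/20.
ρ ≥ (9/20)^(1/2) ≈ 0.671.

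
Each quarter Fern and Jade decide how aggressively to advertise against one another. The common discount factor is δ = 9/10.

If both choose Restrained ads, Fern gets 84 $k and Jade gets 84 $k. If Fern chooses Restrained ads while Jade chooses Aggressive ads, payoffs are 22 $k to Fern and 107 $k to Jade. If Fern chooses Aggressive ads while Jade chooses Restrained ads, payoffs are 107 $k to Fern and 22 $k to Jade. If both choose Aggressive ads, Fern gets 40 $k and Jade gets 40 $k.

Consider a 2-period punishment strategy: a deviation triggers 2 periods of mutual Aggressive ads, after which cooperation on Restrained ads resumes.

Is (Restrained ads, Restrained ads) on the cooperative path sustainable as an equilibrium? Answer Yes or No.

Yes

IC: δ+…+δ^2 ≥ (107−84)/(84−40) = 23/44.
At δ = 9/10: partial sum = 1.7100 ≥ 0.5227. Cooperation sustainable.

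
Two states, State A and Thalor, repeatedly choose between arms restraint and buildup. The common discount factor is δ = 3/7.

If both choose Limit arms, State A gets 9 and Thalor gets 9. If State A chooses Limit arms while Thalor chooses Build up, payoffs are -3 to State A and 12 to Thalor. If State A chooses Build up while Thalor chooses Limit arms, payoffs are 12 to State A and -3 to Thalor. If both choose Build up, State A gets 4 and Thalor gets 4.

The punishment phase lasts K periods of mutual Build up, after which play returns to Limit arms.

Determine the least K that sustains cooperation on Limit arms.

2

IC: δ(1−δ^K)/(1−δ) ≥ (12−9)/(9−4) = 3/5.
With δ = 3/7: need 1 − δ^K ≥ 3/5·(1−3/7)/(3/7), i.e. δ^K ≤ 0.2000.
Since (3/7)^1 = 0.4286 and (3/7)^2 = 0.1837, the smallest such K is 2.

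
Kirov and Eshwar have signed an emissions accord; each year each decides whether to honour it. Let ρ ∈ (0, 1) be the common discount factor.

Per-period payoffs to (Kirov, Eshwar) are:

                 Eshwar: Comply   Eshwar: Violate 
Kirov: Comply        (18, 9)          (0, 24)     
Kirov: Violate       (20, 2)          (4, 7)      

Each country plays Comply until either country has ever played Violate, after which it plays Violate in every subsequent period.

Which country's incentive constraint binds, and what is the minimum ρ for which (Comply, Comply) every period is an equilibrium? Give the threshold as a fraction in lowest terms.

For Kirov: deviation gain 20−18 = 2, per-period punishment loss 18−4 = 14. IC gives ρ ≥ 2/16 = 1/8.
For Eshwar: gain 15, loss 2 per period, so ρ ≥ 15/17.
The tighter constraint is Eshwar's, so cooperation needs ρ ≥ 15/17.

Eshwar; ρ ≥ 15/17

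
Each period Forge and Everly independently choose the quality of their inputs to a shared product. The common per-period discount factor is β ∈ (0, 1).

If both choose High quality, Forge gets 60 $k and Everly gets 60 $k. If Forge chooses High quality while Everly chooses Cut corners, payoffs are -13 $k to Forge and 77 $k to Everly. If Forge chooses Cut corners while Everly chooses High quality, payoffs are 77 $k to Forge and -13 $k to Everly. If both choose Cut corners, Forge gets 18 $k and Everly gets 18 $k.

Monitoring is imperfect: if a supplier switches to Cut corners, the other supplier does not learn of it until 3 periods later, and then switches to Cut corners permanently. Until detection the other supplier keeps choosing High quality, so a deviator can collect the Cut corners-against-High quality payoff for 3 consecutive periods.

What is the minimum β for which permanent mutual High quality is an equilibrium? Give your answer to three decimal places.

0.660

A deviator earns 77 for 3 periods, then 18 forever; cooperating earns 60 forever. Multiplying the IC by (1−β):
60 ≥ 77(1−β^3) + 18β^3, so 59·β^3 ≥ 17 and β^3 ≥ 17/59.
β ≥ (17/59)^(1/3) ≈ 0.660.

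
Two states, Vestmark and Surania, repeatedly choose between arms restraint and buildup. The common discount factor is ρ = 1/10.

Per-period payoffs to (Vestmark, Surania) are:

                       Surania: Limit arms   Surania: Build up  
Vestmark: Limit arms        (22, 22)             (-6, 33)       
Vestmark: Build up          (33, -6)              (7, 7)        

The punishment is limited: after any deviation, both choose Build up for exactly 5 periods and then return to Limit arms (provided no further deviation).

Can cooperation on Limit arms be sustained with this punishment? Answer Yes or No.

No

Comparing payoff streams over the 6 periods until play realigns: cooperate → 22(1+ρ+…+ρ^5); deviate → 33 + 7(ρ+…+ρ^5).
Cooperation is sustained iff (22−7)(ρ+…+ρ^5) ≥ 33−22.
ρ+…+ρ^5 = 1/10·(1−(1/10)^5)/(1−1/10) = 0.1111, and (33−22)/(22−7) = 0.7333.
0.1111 < 0.7333, so cooperation is not sustainable.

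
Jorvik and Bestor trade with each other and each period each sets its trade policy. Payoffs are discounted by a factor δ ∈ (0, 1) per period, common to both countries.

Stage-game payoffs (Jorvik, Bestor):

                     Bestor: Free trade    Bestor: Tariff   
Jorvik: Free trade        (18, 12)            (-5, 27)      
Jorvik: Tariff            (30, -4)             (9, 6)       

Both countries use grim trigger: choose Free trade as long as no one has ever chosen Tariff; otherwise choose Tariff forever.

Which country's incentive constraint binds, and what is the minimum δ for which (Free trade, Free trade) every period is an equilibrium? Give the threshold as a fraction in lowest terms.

For Jorvik: deviation gain 30−18 = 12, per-period punishment loss 18−9 = 9. IC gives δ ≥ 12/21 = 4/7.
For Bestor: gain 15, loss 6 per period, so δ ≥ 15/21 = 5/7.
The tighter constraint is Bestor's, so cooperation needs δ ≥ 5/7.

Bestor; δ ≥ 5/7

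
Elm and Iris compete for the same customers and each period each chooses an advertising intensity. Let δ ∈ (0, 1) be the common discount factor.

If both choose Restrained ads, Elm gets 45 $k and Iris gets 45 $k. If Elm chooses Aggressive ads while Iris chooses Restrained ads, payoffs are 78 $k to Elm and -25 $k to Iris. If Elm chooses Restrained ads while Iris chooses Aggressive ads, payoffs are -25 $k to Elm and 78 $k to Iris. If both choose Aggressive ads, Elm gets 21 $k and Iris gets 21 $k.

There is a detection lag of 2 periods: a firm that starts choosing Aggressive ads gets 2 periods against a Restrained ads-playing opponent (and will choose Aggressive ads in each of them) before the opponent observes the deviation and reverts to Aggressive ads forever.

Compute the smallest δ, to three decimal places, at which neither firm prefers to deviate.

0.761

The best deviation is to choose Aggressive ads for all 2 undetected periods, earning 78 each, then 21 forever once detected.
Deviation value: 78(1−δ^2)/(1−δ) + 21δ^2/(1−δ); cooperation value: 45/(1−δ).
IC: 45 ≥ 78(1−δ^2) + 21δ^2 = 78 − 57δ^2.
So δ^2 ≥ 33/57 = 11/19, giving δ ≥ (11/19)^(1/2) ≈ 0.761.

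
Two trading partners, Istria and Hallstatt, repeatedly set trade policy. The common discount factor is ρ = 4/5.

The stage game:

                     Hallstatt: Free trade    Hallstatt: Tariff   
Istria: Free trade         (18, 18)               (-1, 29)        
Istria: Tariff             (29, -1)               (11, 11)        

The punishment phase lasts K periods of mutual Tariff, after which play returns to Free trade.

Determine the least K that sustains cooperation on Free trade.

3

No profitable deviation requires (18−11)(ρ+…+ρ^K) ≥ 29−18, i.e. ρ+…+ρ^K ≥ 11/7 ≈ 1.5714.
With ρ = 4/5, the partial sums are K=1: 0.8000, K=2: 1.4400, K=3: 1.9520.
K = 3 is the first length at which the sum reaches 1.5714.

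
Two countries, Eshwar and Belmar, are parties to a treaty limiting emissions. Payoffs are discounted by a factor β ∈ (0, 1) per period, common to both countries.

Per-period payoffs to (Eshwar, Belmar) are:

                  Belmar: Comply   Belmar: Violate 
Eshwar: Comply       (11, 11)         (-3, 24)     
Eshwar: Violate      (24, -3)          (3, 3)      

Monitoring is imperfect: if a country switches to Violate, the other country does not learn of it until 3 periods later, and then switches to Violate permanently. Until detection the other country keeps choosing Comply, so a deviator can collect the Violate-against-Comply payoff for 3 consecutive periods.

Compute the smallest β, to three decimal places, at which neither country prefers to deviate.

0.852

Deviating for the 3 undetected periods gains 24−11 = 13 per period over cooperation, then loses 11−3 = 8 per period forever once punishment starts.
Gain: 13(1 + β + … + β^2); loss: 8·β^3/(1−β).
No profitable deviation ⇔ 13(1−β^3) ≤ 8·β^3, i.e. β^3 ≥ 13/(13+8) = 13/21.
Hence β ≥ (13/21)^(1/3) ≈ 0.852.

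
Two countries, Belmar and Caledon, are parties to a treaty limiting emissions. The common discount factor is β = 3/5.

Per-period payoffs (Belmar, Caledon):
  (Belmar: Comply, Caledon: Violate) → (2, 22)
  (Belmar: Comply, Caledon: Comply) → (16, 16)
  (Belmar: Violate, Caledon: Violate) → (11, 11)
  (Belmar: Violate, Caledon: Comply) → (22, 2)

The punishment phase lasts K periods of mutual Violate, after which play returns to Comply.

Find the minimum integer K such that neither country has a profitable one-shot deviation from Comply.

Need Σ_{k=1}^{K} β^k ≥ (22−16)/(16−11) = 1.2000 at β = 3/5.
At K = 3 the sum is 1.1760 < 1.2000; at K = 4 it is 1.3056 ≥ 1.2000.
So the minimum punishment length is K = 4.

4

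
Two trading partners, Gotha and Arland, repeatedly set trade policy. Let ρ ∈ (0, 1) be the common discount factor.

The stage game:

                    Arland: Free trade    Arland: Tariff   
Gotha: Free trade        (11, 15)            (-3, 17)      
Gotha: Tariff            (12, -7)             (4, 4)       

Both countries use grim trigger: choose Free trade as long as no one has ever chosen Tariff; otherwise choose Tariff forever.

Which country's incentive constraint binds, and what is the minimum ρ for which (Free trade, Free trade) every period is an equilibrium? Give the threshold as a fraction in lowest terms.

Arland; ρ ≥ 2/13

For Gotha: deviation gain 12−11 = 1, per-period punishment loss 11−4 = 7. IC gives ρ ≥ 1/8.
For Arland: gain 2, loss 11 per period, so ρ ≥ 2/13.
The tighter constraint is Arland's, so cooperation needs ρ ≥ 2/13.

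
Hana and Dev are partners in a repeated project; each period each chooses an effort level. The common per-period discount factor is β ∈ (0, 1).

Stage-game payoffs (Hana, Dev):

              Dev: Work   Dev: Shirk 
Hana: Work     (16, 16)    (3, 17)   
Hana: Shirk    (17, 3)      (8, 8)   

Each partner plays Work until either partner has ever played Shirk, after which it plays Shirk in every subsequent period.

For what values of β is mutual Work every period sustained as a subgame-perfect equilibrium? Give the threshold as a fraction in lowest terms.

16/(1−β) ≥ 17 + 8β/(1−β)
16 ≥ 17 − 9β
β ≥ 1/9.

1/9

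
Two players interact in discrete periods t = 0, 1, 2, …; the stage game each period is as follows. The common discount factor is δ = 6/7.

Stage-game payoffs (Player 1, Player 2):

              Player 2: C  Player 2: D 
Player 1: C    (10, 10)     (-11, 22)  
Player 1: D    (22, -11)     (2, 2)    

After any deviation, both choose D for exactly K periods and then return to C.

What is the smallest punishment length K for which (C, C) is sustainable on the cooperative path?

2

Need Σ_{k=1}^{K} δ^k ≥ (22−10)/(10−2) = 1.5000 at δ = 6/7.
At K = 1 the sum is 0.8571 < 1.5000; at K = 2 it is 1.5918 ≥ 1.5000.
So the minimum punishment length is K = 2.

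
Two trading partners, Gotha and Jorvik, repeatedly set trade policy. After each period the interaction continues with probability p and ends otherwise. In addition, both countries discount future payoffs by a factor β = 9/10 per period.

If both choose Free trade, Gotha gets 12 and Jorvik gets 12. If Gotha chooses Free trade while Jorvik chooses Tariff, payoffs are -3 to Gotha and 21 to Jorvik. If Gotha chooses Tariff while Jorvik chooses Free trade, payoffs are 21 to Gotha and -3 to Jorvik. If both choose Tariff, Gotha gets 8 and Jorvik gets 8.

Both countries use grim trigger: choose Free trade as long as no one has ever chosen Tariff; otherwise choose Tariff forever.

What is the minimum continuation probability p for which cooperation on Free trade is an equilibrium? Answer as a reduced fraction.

10/13

Expected continuation weight on next period's payoff is β·p = 9/10·p, which plays the role of the discount factor.
Cooperation requires 9/10·p ≥ (21−12)/(21−8) = 9/13, hence p ≥ 10/13.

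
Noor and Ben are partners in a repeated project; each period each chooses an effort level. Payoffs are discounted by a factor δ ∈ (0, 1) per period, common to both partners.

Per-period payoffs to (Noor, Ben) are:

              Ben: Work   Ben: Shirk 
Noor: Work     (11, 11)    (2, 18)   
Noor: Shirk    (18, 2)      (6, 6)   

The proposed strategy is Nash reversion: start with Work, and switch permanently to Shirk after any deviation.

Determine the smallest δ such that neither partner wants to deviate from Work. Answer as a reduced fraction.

11/(1−δ) ≥ 18 + 6δ/(1−δ)
11 ≥ 18 − 12δ
δ ≥ 7/12.

7/12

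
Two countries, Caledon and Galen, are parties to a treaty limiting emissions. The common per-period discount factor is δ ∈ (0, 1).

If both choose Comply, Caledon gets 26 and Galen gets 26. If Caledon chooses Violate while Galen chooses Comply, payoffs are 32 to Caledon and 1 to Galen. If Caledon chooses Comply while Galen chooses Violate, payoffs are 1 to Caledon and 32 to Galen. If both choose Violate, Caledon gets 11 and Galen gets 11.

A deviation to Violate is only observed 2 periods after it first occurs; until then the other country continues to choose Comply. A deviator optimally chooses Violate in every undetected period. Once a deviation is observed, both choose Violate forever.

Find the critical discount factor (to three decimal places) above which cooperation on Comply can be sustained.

0.535

A deviator earns 32 for 2 periods, then 11 forever; cooperating earns 26 forever. Multiplying the IC by (1−δ):
26 ≥ 32(1−δ^2) + 11δ^2, so 21·δ^2 ≥ 6 and δ^2 ≥ 2/7.
δ ≥ (2/7)^(1/2) ≈ 0.535.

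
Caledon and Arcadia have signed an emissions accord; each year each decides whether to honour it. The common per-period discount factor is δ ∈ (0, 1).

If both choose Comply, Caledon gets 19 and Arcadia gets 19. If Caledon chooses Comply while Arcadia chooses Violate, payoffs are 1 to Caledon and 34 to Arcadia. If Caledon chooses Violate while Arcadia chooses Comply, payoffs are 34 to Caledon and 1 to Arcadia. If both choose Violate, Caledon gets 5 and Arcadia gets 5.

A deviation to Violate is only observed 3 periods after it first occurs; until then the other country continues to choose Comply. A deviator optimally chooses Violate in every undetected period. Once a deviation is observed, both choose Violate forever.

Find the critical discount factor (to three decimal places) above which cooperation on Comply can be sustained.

Deviating for the 3 undetected periods gains 34−19 = 15 per period over cooperation, then loses 19−5 = 14 per period forever once punishment starts.
Gain: 15(1 + δ + … + δ^2); loss: 14·δ^3/(1−δ).
No profitable deviation ⇔ 15(1−δ^3) ≤ 14·δ^3, i.e. δ^3 ≥ 15/(15+14) = 15/29.
Hence δ ≥ (15/29)^(1/3) ≈ 0.803.

0.803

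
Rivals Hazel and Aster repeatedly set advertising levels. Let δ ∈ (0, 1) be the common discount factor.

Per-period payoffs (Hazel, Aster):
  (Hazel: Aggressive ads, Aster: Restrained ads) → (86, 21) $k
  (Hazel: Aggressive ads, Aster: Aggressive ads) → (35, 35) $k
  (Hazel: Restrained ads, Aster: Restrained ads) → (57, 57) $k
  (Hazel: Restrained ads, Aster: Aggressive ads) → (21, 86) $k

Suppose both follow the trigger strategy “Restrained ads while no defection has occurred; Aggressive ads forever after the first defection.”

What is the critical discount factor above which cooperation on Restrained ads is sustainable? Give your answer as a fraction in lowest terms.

29/51

Under grim trigger the critical discount factor is (T−C)/(T−P) with T = 86, C = 57, P = 35.
δ* = (86−57)/(86−35) = 29/51.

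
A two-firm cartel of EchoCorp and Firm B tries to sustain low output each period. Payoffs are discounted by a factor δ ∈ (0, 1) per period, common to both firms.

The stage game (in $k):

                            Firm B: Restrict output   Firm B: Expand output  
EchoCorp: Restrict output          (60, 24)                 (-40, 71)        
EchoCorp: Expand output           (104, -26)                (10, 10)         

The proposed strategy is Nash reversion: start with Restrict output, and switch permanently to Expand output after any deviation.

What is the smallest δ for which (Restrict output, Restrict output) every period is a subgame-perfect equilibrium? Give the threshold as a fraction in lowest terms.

47/61

EchoCorp: cooperation gives 60 each period; deviation gives 104 once then 10 forever.
  60/(1−δ) ≥ 104 + 10δ/(1−δ) ⇒ δ ≥ 44/94 = 22/47.
Firm B: cooperation gives 24 each period; deviation gives 71 once then 10 forever.
  δ ≥ 47/61.
Both must hold, so the binding constraint is Firm B's: δ ≥ 47/61.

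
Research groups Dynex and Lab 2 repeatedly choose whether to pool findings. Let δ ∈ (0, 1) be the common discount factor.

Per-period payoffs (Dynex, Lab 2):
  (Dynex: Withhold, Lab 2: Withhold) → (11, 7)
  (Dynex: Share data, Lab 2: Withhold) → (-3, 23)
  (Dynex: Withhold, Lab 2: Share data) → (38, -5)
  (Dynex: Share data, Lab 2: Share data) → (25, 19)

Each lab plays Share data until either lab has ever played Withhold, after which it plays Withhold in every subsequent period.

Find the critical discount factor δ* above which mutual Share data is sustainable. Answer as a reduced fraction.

13/27

For Dynex: deviation gain 38−25 = 13, per-period punishment loss 25−11 = 14. IC gives δ ≥ 13/27.
For Lab 2: gain 4, loss 12 per period, so δ ≥ 4/16 = 1/4.
The tighter constraint is Dynex's, so cooperation needs δ ≥ 13/27.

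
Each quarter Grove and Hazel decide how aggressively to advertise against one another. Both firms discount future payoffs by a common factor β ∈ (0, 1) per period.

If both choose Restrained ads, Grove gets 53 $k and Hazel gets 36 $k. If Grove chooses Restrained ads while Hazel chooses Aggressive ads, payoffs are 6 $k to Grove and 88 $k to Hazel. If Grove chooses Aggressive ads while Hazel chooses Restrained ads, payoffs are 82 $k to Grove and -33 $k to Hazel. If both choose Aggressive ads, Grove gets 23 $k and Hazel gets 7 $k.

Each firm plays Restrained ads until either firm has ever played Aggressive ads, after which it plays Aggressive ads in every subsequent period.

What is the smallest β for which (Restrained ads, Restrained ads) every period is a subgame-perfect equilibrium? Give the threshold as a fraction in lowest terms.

Grove: cooperation gives 53 each period; deviation gives 82 once then 23 forever.
  53/(1−β) ≥ 82 + 23β/(1−β) ⇒ β ≥ 29/59.
Hazel: cooperation gives 36 each period; deviation gives 88 once then 7 forever.
  β ≥ 52/81.
Both must hold, so the binding constraint is Hazel's: β ≥ 52/81.

52/81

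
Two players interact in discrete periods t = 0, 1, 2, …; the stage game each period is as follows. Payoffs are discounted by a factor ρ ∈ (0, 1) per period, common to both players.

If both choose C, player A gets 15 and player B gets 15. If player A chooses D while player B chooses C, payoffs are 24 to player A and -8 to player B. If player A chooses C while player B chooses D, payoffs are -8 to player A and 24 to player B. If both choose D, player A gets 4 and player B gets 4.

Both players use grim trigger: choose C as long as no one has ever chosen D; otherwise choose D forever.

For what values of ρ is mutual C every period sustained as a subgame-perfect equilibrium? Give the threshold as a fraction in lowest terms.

9/20

15/(1−ρ) ≥ 24 + 4ρ/(1−ρ)
15 ≥ 24 − 20ρ
ρ ≥ 9/20.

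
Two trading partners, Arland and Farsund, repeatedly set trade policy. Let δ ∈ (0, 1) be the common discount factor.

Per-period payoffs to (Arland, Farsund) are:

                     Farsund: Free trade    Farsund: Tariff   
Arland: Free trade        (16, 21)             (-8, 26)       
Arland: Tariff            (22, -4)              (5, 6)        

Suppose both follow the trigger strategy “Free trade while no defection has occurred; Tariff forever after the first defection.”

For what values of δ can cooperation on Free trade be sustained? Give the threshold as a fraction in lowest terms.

6/17

Arland: cooperation gives 16 each period; deviation gives 22 once then 5 forever.
  16/(1−δ) ≥ 22 + 5δ/(1−δ) ⇒ δ ≥ 6/17.
Farsund: cooperation gives 21 each period; deviation gives 26 once then 6 forever.
  δ ≥ 5/20 = 1/4.
Both must hold, so the binding constraint is Arland's: δ ≥ 6/17.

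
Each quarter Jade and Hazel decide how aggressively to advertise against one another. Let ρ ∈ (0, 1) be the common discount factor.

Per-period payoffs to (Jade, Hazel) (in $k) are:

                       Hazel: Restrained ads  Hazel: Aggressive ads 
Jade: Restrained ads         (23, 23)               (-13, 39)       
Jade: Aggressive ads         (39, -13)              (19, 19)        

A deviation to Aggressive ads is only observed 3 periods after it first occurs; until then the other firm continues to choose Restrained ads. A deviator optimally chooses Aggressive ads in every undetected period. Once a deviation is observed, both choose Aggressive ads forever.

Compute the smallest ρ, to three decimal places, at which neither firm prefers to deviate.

A deviator earns 39 for 3 periods, then 19 forever; cooperating earns 23 forever. Multiplying the IC by (1−ρ):
23 ≥ 39(1−ρ^3) + 19ρ^3, so 20·ρ^3 ≥ 16 and ρ^3 ≥ 4/5.
ρ ≥ (4/5)^(1/3) ≈ 0.928.

0.928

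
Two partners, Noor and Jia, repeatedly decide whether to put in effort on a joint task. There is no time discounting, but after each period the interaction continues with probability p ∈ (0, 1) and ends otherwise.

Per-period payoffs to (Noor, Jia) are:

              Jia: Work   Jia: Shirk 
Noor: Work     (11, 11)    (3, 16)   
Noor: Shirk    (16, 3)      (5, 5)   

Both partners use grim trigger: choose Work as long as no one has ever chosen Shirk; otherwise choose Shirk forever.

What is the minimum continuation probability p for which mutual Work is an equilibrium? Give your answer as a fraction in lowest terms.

Expected cooperation value is 11 + p·11 + p²·11 + … = 11/(1−p); deviation gives 16 + p·5/(1−p).
11 ≥ 16(1−p) + 5p ⇒ 11p ≥ 5 ⇒ p ≥ 5/11.

5/11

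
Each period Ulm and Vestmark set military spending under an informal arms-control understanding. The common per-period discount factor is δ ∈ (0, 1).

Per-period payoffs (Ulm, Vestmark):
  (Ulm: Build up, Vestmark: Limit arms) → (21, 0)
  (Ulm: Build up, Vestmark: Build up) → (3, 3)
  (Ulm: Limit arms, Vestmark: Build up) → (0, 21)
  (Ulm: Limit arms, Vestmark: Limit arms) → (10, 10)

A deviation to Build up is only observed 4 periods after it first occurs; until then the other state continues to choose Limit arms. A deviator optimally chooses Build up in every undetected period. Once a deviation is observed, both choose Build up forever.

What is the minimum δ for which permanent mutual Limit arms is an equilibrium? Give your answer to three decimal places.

0.884

A deviator earns 21 for 4 periods, then 3 forever; cooperating earns 10 forever. Multiplying the IC by (1−δ):
10 ≥ 21(1−δ^4) + 3δ^4, so 18·δ^4 ≥ 11 and δ^4 ≥ 11/18.
δ ≥ (11/18)^(1/4) ≈ 0.884.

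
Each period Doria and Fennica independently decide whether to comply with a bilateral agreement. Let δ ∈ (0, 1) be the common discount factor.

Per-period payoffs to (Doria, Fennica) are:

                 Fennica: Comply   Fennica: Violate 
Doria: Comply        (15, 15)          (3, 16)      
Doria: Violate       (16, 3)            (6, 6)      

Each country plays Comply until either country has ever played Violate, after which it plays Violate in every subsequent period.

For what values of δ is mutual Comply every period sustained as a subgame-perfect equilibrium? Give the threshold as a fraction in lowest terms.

Cooperation forever yields 15 each period: 15/(1−δ).
Deviating yields 16 once, then 6 forever: 16 + 6δ/(1−δ).
No profitable deviation requires 15/(1−δ) ≥ 16 + 6δ/(1−δ).
Multiplying by (1−δ): 15 ≥ 16(1−δ) + 6δ = 16 − 10δ.
So 10δ ≥ 1, i.e. δ ≥ 1/10.

1/10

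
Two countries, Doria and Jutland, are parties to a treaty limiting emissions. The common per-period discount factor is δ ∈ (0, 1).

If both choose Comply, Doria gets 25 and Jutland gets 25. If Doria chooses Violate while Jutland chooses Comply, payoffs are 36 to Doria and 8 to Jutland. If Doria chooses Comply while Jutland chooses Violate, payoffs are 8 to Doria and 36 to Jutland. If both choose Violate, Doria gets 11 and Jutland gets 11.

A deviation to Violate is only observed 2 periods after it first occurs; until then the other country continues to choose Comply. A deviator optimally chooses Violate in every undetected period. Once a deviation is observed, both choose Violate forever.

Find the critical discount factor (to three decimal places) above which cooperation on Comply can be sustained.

0.663

A deviator earns 36 for 2 periods, then 11 forever; cooperating earns 25 forever. Multiplying the IC by (1−δ):
25 ≥ 36(1−δ^2) + 11δ^2, so 25·δ^2 ≥ 11 and δ^2 ≥ 11/25.
δ ≥ (11/25)^(1/2) ≈ 0.663.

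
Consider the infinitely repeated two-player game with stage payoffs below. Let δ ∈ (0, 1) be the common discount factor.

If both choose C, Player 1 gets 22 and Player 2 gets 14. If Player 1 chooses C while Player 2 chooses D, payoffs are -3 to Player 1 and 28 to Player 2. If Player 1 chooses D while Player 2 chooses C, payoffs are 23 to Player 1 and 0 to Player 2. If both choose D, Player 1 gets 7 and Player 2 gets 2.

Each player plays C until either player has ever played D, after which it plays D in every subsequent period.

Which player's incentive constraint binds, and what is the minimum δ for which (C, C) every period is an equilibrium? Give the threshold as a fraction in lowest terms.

Player 2; δ ≥ 7/13

Player 1's threshold: (23−22)/(23−7) = 1/16.
Player 2's threshold: (28−14)/(28−2) = 7/13.
1/16 < 7/13, so Player 2 binds and δ* = 7/13.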